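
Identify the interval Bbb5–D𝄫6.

minor third

Counting letters B–C–D gives a third.
Bbb→Dbb = 3 semitones, 1 narrower than the major third (4), so minor.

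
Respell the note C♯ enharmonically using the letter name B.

B##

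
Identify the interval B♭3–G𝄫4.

Counting letters B–C–D–E–F–G gives a sixth.
Bb→Gbb = 7 semitones, 2 narrower than the major sixth (9), so diminished.

diminished sixth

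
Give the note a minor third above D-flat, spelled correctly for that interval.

D up a major third is F#, so the target letter is F.
From Db, a minor third is 3 semitones up: Fb.

Fb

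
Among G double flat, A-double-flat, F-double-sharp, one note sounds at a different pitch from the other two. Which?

Gbb

In 12-tone equal temperament, enharmonic equivalents share a pitch class. Gbb is pitch class 5; Abb is pitch class 7; F## is pitch class 7.
Abb and F## share pitch class 7, while Gbb is pitch class 5.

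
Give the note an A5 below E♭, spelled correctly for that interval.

Abb

A fifth below E lands on the letter A.
An augmented fifth spans 8 semitones, so Eb moves to pitch class 7. On the letter A that is Abb.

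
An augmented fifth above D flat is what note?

A

A fifth above D lands on the letter A.
An augmented fifth spans 8 semitones, so Db moves to pitch class 9. On the letter A that is A.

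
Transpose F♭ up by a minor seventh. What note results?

F up a major seventh is E, so the target letter is E.
From Fb, a minor seventh is 10 semitones up: Ebb.

Ebb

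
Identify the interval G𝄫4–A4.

The letter names run G→A, a span of 1 letter step, so the interval is some kind of second.
Gbb to A is 4 semitones. A major second is 2, so 4 makes it doubly augmented.

doubly augmented second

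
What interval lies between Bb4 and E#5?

Counting letters B–C–D–E gives a fourth.
Bb→E# = 7 semitones, 2 wider than the perfect fourth (5), so doubly augmented.

doubly augmented fourth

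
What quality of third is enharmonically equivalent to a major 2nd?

diminished

A major second spans 2 semitones.
A third spanning 2 semitones is diminished (the major third is 4).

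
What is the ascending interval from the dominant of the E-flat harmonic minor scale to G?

major sixth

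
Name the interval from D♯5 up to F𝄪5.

The letter names run D→F, a span of 2 letter steps, so the interval is some kind of third.
D# to F## is 4 semitones. A major third is 4, so 4 makes it major.

major third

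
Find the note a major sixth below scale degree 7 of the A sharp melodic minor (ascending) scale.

B#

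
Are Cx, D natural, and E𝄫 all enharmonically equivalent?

Yes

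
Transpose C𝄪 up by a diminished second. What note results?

D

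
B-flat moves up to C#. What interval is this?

augmented second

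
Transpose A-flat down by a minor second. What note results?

A second below A lands on the letter G.
A minor second spans 1 semitone, so Ab moves to pitch class 7. On the letter G that is G.

G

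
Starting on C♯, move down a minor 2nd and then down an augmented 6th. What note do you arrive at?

D

A minor second down from C# is B# (letter B, 1 semitone down).
An augmented sixth down from B# is D (letter D, 10 semitones down).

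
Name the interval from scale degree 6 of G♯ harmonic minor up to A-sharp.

Scale degree 6 of G# harmonic minor is E.
E up to A#: letters E→A make it a fourth; 6 semitones makes it augmented.

augmented fourth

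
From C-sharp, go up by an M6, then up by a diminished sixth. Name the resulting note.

F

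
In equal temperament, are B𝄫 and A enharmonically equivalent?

Yes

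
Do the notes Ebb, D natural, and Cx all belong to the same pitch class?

Yes

Ebb = pitch class 2 and D = pitch class 2 and C## = pitch class 2 — the same pitch class, so they are enharmonic equivalents.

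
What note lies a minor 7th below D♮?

D down a major seventh is Eb, so the target letter is E.
From D, a minor seventh is 10 semitones down: E.

E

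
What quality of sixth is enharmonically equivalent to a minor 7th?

augmented

A minor seventh spans 10 semitones.
A sixth spanning 10 semitones is augmented (the major sixth is 9).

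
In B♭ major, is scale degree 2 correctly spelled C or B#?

C

Each scale degree takes a distinct letter name. Degree 2 of a scale on B must use the letter C.
C and B# are enharmonically the same pitch, but only C uses the letter C, so it is the correct spelling here.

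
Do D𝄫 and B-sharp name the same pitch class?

Yes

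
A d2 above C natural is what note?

Dbb

A second above C lands on the letter D.
A diminished second spans 0 semitones, so C moves to pitch class 0. On the letter D that is Dbb.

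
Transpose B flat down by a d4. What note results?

F#

A fourth below B lands on the letter F.
A diminished fourth spans 4 semitones, so Bb moves to pitch class 6. On the letter F that is F#.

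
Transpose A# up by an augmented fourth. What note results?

D##

A fourth above A lands on the letter D.
An augmented fourth spans 6 semitones, so A# moves to pitch class 4. On the letter D that is D##.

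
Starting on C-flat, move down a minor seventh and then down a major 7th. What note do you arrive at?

A minor seventh down from Cb is Db (letter D, 10 semitones down).
A major seventh down from Db is Ebb (letter E, 11 semitones down).

Ebb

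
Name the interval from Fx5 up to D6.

The letter names run F→D, a span of 5 letter steps, so the interval is some kind of sixth.
F## to D is 7 semitones. A major sixth is 9, so 7 makes it diminished.

diminished sixth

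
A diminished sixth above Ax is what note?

F#

A sixth above A lands on the letter F.
A diminished sixth spans 7 semitones, so A## moves to pitch class 6. On the letter F that is F#.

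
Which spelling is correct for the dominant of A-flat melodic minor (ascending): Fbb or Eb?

Eb

Each scale degree takes a distinct letter name. Degree 5 of a scale on A must use the letter E.
Eb and Fbb are enharmonically the same pitch, but only Eb uses the letter E, so it is the correct spelling here.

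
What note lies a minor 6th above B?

G

A sixth above B lands on the letter G.
A minor sixth spans 8 semitones, so B moves to pitch class 7. On the letter G that is G.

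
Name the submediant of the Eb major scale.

Degree 6 takes the letter 5 steps above E, which is C.
In major, degree 6 sits 9 semitones above the tonic. Eb + 9 semitones is pitch class 0, spelled on C as C.

C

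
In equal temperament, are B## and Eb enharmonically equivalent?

No

Two spellings are enharmonically equivalent only if they share a pitch class.
Here B## → 1, Eb → 3; 1 ≠ 3, so they are not.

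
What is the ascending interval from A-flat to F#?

augmented sixth

Counting letters A–B–C–D–E–F gives a sixth.
Ab→F# = 10 semitones, 1 wider than the major sixth (9), so augmented.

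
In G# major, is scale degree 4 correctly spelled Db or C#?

C#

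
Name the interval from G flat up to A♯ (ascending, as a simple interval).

doubly augmented second

Counting letters G–A gives a second.
Gb→A# = 4 semitones, 2 wider than the major second (2), so doubly augmented.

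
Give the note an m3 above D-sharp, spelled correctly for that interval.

F#

A third above D lands on the letter F.
A minor third spans 3 semitones, so D# moves to pitch class 6. On the letter F that is F#.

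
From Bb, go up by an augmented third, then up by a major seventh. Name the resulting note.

An augmented third up from Bb is D# (letter D, 5 semitones up).
A major seventh up from D# is C## (letter C, 11 semitones up).

C##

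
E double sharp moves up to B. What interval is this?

doubly diminished fifth

Counting letters E–F–G–A–B gives a fifth.
E##→B = 5 semitones, 2 narrower than the perfect fifth (7), so doubly diminished.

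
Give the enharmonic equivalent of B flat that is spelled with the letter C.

Cbb

Bb is pitch class 10. The letter C alone is pitch class 0.
To reach pitch class 10 from C requires an offset of -2 semitones, i.e. double flat: Cbb.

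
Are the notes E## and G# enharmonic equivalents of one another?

No

E## is pitch class 6; G# is pitch class 8.
The pitch classes differ (6 vs. 8), so they are not enharmonic equivalents.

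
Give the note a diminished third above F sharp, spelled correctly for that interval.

Ab

A third above F lands on the letter A.
A diminished third spans 2 semitones, so F# moves to pitch class 8. On the letter A that is Ab.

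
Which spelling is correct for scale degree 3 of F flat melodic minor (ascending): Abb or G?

Each scale degree takes a distinct letter name. Degree 3 of a scale on F must use the letter A.
Abb and G are enharmonically the same pitch, but only Abb uses the letter A, so it is the correct spelling here.

Abb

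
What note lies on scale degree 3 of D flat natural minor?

Degree 3 takes the letter 2 steps above D, which is F.
In natural minor, degree 3 sits 3 semitones above the tonic. Db + 3 semitones is pitch class 4, spelled on F as Fb.

Fb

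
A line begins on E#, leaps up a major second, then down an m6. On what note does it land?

A##

A major second up from E# is F## (letter F, 2 semitones up).
A minor sixth down from F## is A## (letter A, 8 semitones down).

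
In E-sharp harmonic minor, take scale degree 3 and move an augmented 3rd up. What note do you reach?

B##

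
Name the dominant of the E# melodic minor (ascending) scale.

The E# melodic minor (ascending) scale runs E# F## G# A# B# C## D##.
Degree 5 is B#.

B#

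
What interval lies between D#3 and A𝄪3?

Counting letters D–E–F–G–A gives a fifth.
D#→A## = 8 semitones, 1 wider than the perfect fifth (7), so augmented.

augmented fifth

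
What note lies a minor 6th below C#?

C down a major sixth is Eb, so the target letter is E.
From C#, a minor sixth is 8 semitones down: E#.

E#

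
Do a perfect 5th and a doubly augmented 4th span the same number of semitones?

A perfect fifth spans 7 semitones; a doubly augmented fourth spans 7.
They are enharmonically equivalent.

Yes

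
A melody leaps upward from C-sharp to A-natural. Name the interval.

The letter names run C→A, a span of 5 letter steps, so the interval is some kind of sixth.
C# to A is 8 semitones. A major sixth is 9, so 8 makes it minor.

minor sixth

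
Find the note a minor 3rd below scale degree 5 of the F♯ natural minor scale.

Scale degree 5 of F# natural minor is C#.
A minor third (3 semitones) below C# lands on the letter A, giving A#.

A#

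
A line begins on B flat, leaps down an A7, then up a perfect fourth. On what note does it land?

Fbb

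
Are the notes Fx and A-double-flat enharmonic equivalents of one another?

Yes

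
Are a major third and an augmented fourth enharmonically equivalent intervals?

A major third spans 4 semitones; an augmented fourth spans 6.
The spans differ, so they are not enharmonic equivalents.

No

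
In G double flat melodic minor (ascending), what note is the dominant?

Dbb

Degree 5 takes the letter 4 steps above G, which is D.
In melodic minor (ascending), degree 5 sits 7 semitones above the tonic. Gbb + 7 semitones is pitch class 0, spelled on D as Dbb.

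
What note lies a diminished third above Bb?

Dbb

A third above B lands on the letter D.
A diminished third spans 2 semitones, so Bb moves to pitch class 0. On the letter D that is Dbb.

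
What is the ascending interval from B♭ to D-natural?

Counting letters B–C–D gives a third.
Bb→D = 4 semitones, exactly the major third.

major third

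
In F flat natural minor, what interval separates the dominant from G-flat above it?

The dominant of Fb natural minor is Cb.
Cb up to Gb: letters C→G make it a fifth; 7 semitones makes it perfect.

perfect fifth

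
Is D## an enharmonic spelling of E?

D## = pitch class 4 and E = pitch class 4 — the same pitch class, so they are enharmonic equivalents.

Yes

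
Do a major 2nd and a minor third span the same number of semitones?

No

A major second spans 2 semitones; a minor third spans 3.
The spans differ, so they are not enharmonic equivalents.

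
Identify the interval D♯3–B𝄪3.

augmented sixth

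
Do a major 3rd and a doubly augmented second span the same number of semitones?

A major third spans 4 semitones; a doubly augmented second spans 4.
They are enharmonically equivalent.

Yes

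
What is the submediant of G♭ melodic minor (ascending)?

Eb

The Gb melodic minor (ascending) scale runs Gb Ab Bbb Cb Db Eb F.
Degree 6 is Eb.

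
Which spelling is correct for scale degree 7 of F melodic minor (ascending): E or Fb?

E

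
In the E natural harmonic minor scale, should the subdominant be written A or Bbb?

A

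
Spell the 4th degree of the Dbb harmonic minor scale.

Gbb

Degree 4 takes the letter 3 steps above D, which is G.
In harmonic minor, degree 4 sits 5 semitones above the tonic. Dbb + 5 semitones is pitch class 5, spelled on G as Gbb.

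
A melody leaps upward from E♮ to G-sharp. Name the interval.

major third

Counting letters E–F–G gives a third.
E→G# = 4 semitones, exactly the major third.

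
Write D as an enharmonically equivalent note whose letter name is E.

Ebb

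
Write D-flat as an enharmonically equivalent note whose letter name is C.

C#

Plain C sits 1 semitone below Db, so on the letter C the same pitch needs a sharp: C#.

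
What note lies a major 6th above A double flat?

A up a major sixth is F#, so the target letter is F.
From Abb, a major sixth is 9 semitones up: Fb.

Fb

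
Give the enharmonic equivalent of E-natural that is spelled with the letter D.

D##

Plain D sits 2 semitones below E, so on the letter D the same pitch needs a double sharp: D##.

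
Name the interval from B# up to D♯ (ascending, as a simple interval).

Counting letters B–C–D gives a third.
B#→D# = 3 semitones, 1 narrower than the major third (4), so minor.

minor third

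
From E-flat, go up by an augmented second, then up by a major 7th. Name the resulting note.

An augmented second up from Eb is F# (letter F, 3 semitones up).
A major seventh up from F# is E# (letter E, 11 semitones up).

E#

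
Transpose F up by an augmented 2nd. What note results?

G#

A second above F lands on the letter G.
An augmented second spans 3 semitones, so F moves to pitch class 8. On the letter G that is G#.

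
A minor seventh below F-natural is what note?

A seventh below F lands on the letter G.
A minor seventh spans 10 semitones, so F moves to pitch class 7. On the letter G that is G.

G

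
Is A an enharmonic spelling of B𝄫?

Yes

A is pitch class 9; Bbb is pitch class 9.
All spellings map to pitch class 9, so they are enharmonically equivalent.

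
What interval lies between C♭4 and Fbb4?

diminished fourth

The letter names run C→F, a span of 3 letter steps, so the interval is some kind of fourth.
Cb to Fbb is 4 semitones. A perfect fourth is 5, so 4 makes it diminished.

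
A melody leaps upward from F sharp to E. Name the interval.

Counting letters F–G–A–B–C–D–E gives a seventh.
F#→E = 10 semitones, 1 narrower than the major seventh (11), so minor.

minor seventh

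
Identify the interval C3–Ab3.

The letter names run C→A, a span of 5 letter steps, so the interval is some kind of sixth.
C to Ab is 8 semitones. A major sixth is 9, so 8 makes it minor.

minor sixth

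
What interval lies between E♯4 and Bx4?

augmented fifth

Counting letters E–F–G–A–B gives a fifth.
E#→B## = 8 semitones, 1 wider than the perfect fifth (7), so augmented.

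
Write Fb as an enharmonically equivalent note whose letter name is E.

Plain E sits at the same pitch as Fb, so on the letter E the same pitch needs a natural: E.

E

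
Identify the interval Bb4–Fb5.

diminished fifth

Counting letters B–C–D–E–F gives a fifth.
Bb→Fb = 6 semitones, 1 narrower than the perfect fifth (7), so diminished.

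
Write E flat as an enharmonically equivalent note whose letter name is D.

D#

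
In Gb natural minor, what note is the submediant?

Ebb

Degree 6 takes the letter 5 steps above G, which is E.
In natural minor, degree 6 sits 8 semitones above the tonic. Gb + 8 semitones is pitch class 2, spelled on E as Ebb.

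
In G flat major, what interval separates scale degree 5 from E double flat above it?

minor second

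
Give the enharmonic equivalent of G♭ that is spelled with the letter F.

Gb is pitch class 6. The letter F alone is pitch class 5.
To reach pitch class 6 from F requires an offset of +1 semitone, i.e. sharp: F#.

F#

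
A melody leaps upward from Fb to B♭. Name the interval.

augmented fourth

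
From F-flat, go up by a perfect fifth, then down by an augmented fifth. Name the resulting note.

Fbb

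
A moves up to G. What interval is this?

minor seventh

Counting letters A–B–C–D–E–F–G gives a seventh.
A→G = 10 semitones, 1 narrower than the major seventh (11), so minor.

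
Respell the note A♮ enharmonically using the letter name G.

Plain G sits 2 semitones below A, so on the letter G the same pitch needs a double sharp: G##.

G##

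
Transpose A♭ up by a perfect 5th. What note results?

A fifth above A lands on the letter E.
A perfect fifth spans 7 semitones, so Ab moves to pitch class 3. On the letter E that is Eb.

Eb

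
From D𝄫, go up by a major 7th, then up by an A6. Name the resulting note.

A major seventh up from Dbb is Cb (letter C, 11 semitones up).
An augmented sixth up from Cb is A (letter A, 10 semitones up).

A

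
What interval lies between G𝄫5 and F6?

augmented seventh

The letter names run G→F, a span of 6 letter steps, so the interval is some kind of seventh.
Gbb to F is 12 semitones. A major seventh is 11, so 12 makes it augmented.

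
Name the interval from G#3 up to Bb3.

diminished third

The letter names run G→B, a span of 2 letter steps, so the interval is some kind of third.
G# to Bb is 2 semitones. A major third is 4, so 2 makes it diminished.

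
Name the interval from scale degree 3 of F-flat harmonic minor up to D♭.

augmented fourth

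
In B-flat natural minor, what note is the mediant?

Db

The Bb natural minor scale runs Bb C Db Eb F Gb Ab.
Degree 3 is Db.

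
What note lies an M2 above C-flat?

Db

A second above C lands on the letter D.
A major second spans 2 semitones, so Cb moves to pitch class 1. On the letter D that is Db.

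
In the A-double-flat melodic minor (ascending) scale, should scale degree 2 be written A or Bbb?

Bbb

Each scale degree takes a distinct letter name. Degree 2 of a scale on A must use the letter B.
Bbb and A are enharmonically the same pitch, but only Bbb uses the letter B, so it is the correct spelling here.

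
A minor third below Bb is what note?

A third below B lands on the letter G.
A minor third spans 3 semitones, so Bb moves to pitch class 7. On the letter G that is G.

G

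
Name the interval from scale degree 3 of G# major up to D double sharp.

major third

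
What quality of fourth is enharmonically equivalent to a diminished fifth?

augmented

A diminished fifth spans 6 semitones.
A fourth spanning 6 semitones is augmented (the perfect fourth is 5).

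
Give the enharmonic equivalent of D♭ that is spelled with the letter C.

Plain C sits 1 semitone below Db, so on the letter C the same pitch needs a sharp: C#.

C#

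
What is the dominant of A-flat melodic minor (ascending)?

Eb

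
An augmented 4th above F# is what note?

B#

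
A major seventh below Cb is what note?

Dbb

C down a major seventh is Db, so the target letter is D.
From Cb, a major seventh is 11 semitones down: Dbb.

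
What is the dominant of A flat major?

Eb

Degree 5 takes the letter 4 steps above A, which is E.
In major, degree 5 sits 7 semitones above the tonic. Ab + 7 semitones is pitch class 3, spelled on E as Eb.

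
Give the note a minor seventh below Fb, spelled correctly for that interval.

F down a major seventh is Gb, so the target letter is G.
From Fb, a minor seventh is 10 semitones down: Gb.

Gb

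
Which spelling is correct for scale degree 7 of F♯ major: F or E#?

Each scale degree takes a distinct letter name. Degree 7 of a scale on F must use the letter E.
E# and F are enharmonically the same pitch, but only E# uses the letter E, so it is the correct spelling here.

E#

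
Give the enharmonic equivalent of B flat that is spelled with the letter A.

A#

Bb is pitch class 10. The letter A alone is pitch class 9.
To reach pitch class 10 from A requires an offset of +1 semitone, i.e. sharp: A#.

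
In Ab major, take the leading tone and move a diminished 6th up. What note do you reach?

The leading tone of Ab major is G.
A diminished sixth (7 semitones) above G lands on the letter E, giving Ebb.

Ebb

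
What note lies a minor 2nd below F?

E

A second below F lands on the letter E.
A minor second spans 1 semitone, so F moves to pitch class 4. On the letter E that is E.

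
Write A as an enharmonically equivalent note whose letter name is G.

G##

A is pitch class 9. The letter G alone is pitch class 7.
To reach pitch class 9 from G requires an offset of +2 semitones, i.e. double sharp: G##.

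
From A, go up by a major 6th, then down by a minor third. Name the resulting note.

D#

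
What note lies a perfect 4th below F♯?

A fourth below F lands on the letter C.
A perfect fourth spans 5 semitones, so F# moves to pitch class 1. On the letter C that is C#.

C#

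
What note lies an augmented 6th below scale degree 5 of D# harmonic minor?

Scale degree 5 of D# harmonic minor is A#.
An augmented sixth (10 semitones) below A# lands on the letter C, giving C.

C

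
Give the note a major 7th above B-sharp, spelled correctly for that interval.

A seventh above B lands on the letter A.
A major seventh spans 11 semitones, so B# moves to pitch class 11. On the letter A that is A##.

A##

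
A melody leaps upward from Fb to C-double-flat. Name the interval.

Counting letters F–G–A–B–C gives a fifth.
Fb→Cbb = 6 semitones, 1 narrower than the perfect fifth (7), so diminished.

diminished fifth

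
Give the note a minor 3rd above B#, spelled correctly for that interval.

B up a major third is D#, so the target letter is D.
From B#, a minor third is 3 semitones up: D#.

D#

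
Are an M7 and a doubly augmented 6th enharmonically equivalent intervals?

A major seventh spans 11 semitones; a doubly augmented sixth spans 11.
They are enharmonically equivalent.

Yes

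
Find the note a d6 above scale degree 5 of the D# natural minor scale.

Scale degree 5 of D# natural minor is A#.
A diminished sixth (7 semitones) above A# lands on the letter F, giving F.

F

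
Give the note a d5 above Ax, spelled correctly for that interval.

A up a perfect fifth is E, so the target letter is E.
From A##, a diminished fifth is 6 semitones up: E#.

E#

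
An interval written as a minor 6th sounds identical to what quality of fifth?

augmented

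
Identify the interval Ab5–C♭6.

minor third

Counting letters A–B–C gives a third.
Ab→Cb = 3 semitones, 1 narrower than the major third (4), so minor.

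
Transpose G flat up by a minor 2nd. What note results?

Abb

G up a major second is A, so the target letter is A.
From Gb, a minor second is 1 semitone up: Abb.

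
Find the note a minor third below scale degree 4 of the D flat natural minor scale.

Eb

Scale degree 4 of Db natural minor is Gb.
A minor third (3 semitones) below Gb lands on the letter E, giving Eb.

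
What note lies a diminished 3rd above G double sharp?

G up a major third is B, so the target letter is B.
From G##, a diminished third is 2 semitones up: B.

B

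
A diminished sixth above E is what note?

Cb

A sixth above E lands on the letter C.
A diminished sixth spans 7 semitones, so E moves to pitch class 11. On the letter C that is Cb.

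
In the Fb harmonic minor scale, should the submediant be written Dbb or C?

Dbb

Each scale degree takes a distinct letter name. Degree 6 of a scale on F must use the letter D.
Dbb and C are enharmonically the same pitch, but only Dbb uses the letter D, so it is the correct spelling here.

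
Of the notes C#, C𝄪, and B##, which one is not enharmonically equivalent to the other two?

C##

In 12-tone equal temperament, enharmonic equivalents share a pitch class. C# is pitch class 1; C## is pitch class 2; B## is pitch class 1.
C# and B## share pitch class 1, while C## is pitch class 2.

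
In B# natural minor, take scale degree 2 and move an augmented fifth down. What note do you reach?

F#

Scale degree 2 of B# natural minor is C##.
An augmented fifth (8 semitones) below C## lands on the letter F, giving F#.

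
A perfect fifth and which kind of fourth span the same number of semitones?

A perfect fifth spans 7 semitones.
A fourth spanning 7 semitones is doubly augmented (the perfect fourth is 5).

doubly augmented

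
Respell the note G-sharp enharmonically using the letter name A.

Ab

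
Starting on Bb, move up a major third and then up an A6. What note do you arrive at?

A major third up from Bb is D (letter D, 4 semitones up).
An augmented sixth up from D is B# (letter B, 10 semitones up).

B#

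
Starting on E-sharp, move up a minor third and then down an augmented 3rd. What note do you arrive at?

Eb

A minor third up from E# is G# (letter G, 3 semitones up).
An augmented third down from G# is Eb (letter E, 5 semitones down).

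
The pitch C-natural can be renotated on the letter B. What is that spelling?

B#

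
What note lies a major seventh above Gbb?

A seventh above G lands on the letter F.
A major seventh spans 11 semitones, so Gbb moves to pitch class 4. On the letter F that is Fb.

Fb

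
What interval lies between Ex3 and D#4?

diminished seventh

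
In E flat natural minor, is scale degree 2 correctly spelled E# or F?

Each scale degree takes a distinct letter name. Degree 2 of a scale on E must use the letter F.
F and E# are enharmonically the same pitch, but only F uses the letter F, so it is the correct spelling here.

F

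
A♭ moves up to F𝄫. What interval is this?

diminished sixth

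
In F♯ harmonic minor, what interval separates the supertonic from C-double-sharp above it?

augmented fourth

The supertonic of F# harmonic minor is G#.
G# up to C##: letters G→C make it a fourth; 6 semitones makes it augmented.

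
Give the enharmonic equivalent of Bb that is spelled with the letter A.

A#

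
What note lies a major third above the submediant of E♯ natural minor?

E#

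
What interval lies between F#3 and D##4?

augmented sixth

Counting letters F–G–A–B–C–D gives a sixth.
F#→D## = 10 semitones, 1 wider than the major sixth (9), so augmented.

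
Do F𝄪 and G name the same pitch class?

F## = pitch class 7 and G = pitch class 7 — the same pitch class, so they are enharmonic equivalents.

Yes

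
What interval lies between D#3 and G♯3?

perfect fourth

Counting letters D–E–F–G gives a fourth.
D#→G# = 5 semitones, exactly the perfect fourth.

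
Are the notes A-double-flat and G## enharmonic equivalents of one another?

Abb is pitch class 7; G## is pitch class 9.
The pitch classes differ (7 vs. 9), so they are not enharmonic equivalents.

No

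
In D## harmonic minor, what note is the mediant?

Degree 3 takes the letter 2 steps above D, which is F.
In harmonic minor, degree 3 sits 3 semitones above the tonic. D## + 3 semitones is pitch class 7, spelled on F as F##.

F##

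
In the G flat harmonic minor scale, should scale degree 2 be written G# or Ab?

Ab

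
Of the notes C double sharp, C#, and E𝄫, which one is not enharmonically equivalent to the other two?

C#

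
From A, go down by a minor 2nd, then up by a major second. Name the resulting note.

A minor second down from A is G# (letter G, 1 semitone down).
A major second up from G# is A# (letter A, 2 semitones up).

A#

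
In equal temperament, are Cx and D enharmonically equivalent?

C## = pitch class 2 and D = pitch class 2 — the same pitch class, so they are enharmonic equivalents.

Yes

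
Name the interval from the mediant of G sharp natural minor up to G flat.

The mediant of G# natural minor is B.
B up to Gb: letters B→G make it a sixth; 7 semitones makes it diminished.

diminished sixth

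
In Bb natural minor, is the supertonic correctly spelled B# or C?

C

Each scale degree takes a distinct letter name. Degree 2 of a scale on B must use the letter C.
C and B# are enharmonically the same pitch, but only C uses the letter C, so it is the correct spelling here.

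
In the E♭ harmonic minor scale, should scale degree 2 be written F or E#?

Each scale degree takes a distinct letter name. Degree 2 of a scale on E must use the letter F.
F and E# are enharmonically the same pitch, but only F uses the letter F, so it is the correct spelling here.

F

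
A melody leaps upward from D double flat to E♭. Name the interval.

The letter names run D→E, a span of 1 letter step, so the interval is some kind of second.
Dbb to Eb is 3 semitones. A major second is 2, so 3 makes it augmented.

augmented second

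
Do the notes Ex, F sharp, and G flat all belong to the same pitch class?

Yes

E## = pitch class 6 and F# = pitch class 6 and Gb = pitch class 6 — the same pitch class, so they are enharmonic equivalents.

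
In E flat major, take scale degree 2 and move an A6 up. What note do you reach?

D#

Scale degree 2 of Eb major is F.
An augmented sixth (10 semitones) above F lands on the letter D, giving D#.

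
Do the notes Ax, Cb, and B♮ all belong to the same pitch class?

Yes

A## = pitch class 11 and Cb = pitch class 11 and B = pitch class 11 — the same pitch class, so they are enharmonic equivalents.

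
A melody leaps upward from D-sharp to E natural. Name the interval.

minor second

The letter names run D→E, a span of 1 letter step, so the interval is some kind of second.
D# to E is 1 semitone. A major second is 2, so 1 makes it minor.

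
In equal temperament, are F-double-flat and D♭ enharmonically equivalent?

No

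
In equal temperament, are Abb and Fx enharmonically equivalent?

Yes

Abb = pitch class 7 and F## = pitch class 7 — the same pitch class, so they are enharmonic equivalents.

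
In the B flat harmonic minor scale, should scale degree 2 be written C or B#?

Each scale degree takes a distinct letter name. Degree 2 of a scale on B must use the letter C.
C and B# are enharmonically the same pitch, but only C uses the letter C, so it is the correct spelling here.

C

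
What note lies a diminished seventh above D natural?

Cb

D up a major seventh is C#, so the target letter is C.
From D, a diminished seventh is 9 semitones up: Cb.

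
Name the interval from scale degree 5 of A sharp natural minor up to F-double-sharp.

major second

Scale degree 5 of A# natural minor is E#.
E# up to F##: letters E→F make it a second; 2 semitones makes it major.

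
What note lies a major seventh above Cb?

Bb

A seventh above C lands on the letter B.
A major seventh spans 11 semitones, so Cb moves to pitch class 10. On the letter B that is Bb.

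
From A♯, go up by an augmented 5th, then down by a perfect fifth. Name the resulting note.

A##

An augmented fifth up from A# is E## (letter E, 8 semitones up).
A perfect fifth down from E## is A## (letter A, 7 semitones down).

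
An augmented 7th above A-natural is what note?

G##

A seventh above A lands on the letter G.
An augmented seventh spans 12 semitones, so A moves to pitch class 9. On the letter G that is G##.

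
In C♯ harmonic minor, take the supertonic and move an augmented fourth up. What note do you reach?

G##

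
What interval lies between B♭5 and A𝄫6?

diminished seventh

Counting letters B–C–D–E–F–G–A gives a seventh.
Bb→Abb = 9 semitones, 2 narrower than the major seventh (11), so diminished.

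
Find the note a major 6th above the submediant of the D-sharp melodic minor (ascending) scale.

The submediant of D# melodic minor (ascending) is B#.
A major sixth (9 semitones) above B# lands on the letter G, giving G##.

G##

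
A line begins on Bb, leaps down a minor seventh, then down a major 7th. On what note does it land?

A minor seventh down from Bb is C (letter C, 10 semitones down).
A major seventh down from C is Db (letter D, 11 semitones down).

Db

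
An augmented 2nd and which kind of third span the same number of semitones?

An augmented second spans 3 semitones.
A third spanning 3 semitones is minor (the major third is 4).

minor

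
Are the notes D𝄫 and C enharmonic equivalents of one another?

Dbb = pitch class 0 and C = pitch class 0 — the same pitch class, so they are enharmonic equivalents.

Yes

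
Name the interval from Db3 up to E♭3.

major second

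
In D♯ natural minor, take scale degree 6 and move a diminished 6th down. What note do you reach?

Scale degree 6 of D# natural minor is B.
A diminished sixth (7 semitones) below B lands on the letter D, giving D##.

D##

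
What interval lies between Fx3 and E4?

The letter names run F→E, a span of 6 letter steps, so the interval is some kind of seventh.
F## to E is 9 semitones. A major seventh is 11, so 9 makes it diminished.

diminished seventh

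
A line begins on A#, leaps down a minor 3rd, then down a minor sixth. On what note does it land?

A##

A minor third down from A# is F## (letter F, 3 semitones down).
A minor sixth down from F## is A## (letter A, 8 semitones down).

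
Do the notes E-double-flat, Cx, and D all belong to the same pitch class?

Yes

Ebb is pitch class 2; C## is pitch class 2; D is pitch class 2.
All spellings map to pitch class 2, so they are enharmonically equivalent.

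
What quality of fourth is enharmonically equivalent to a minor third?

A minor third spans 3 semitones.
A fourth spanning 3 semitones is doubly diminished (the perfect fourth is 5).

doubly diminished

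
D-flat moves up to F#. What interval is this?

augmented third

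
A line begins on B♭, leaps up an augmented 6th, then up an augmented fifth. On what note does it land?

D##

An augmented sixth up from Bb is G# (letter G, 10 semitones up).
An augmented fifth up from G# is D## (letter D, 8 semitones up).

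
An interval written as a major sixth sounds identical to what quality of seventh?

A major sixth spans 9 semitones.
A seventh spanning 9 semitones is diminished (the major seventh is 11).

diminished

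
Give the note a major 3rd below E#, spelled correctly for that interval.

C#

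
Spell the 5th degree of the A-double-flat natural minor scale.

Ebb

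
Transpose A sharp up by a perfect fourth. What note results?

A fourth above A lands on the letter D.
A perfect fourth spans 5 semitones, so A# moves to pitch class 3. On the letter D that is D#.

D#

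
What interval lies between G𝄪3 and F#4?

The letter names run G→F, a span of 6 letter steps, so the interval is some kind of seventh.
G## to F# is 9 semitones. A major seventh is 11, so 9 makes it diminished.

diminished seventh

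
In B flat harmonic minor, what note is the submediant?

Degree 6 takes the letter 5 steps above B, which is G.
In harmonic minor, degree 6 sits 8 semitones above the tonic. Bb + 8 semitones is pitch class 6, spelled on G as Gb.

Gb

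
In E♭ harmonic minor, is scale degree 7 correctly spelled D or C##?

Each scale degree takes a distinct letter name. Degree 7 of a scale on E must use the letter D.
D and C## are enharmonically the same pitch, but only D uses the letter D, so it is the correct spelling here.

D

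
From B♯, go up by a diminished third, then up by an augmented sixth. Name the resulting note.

A diminished third up from B# is D (letter D, 2 semitones up).
An augmented sixth up from D is B# (letter B, 10 semitones up).

B#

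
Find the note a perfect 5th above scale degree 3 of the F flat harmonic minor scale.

Scale degree 3 of Fb harmonic minor is Abb.
A perfect fifth (7 semitones) above Abb lands on the letter E, giving Ebb.

Ebb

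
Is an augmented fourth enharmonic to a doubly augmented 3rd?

An augmented fourth spans 6 semitones; a doubly augmented third spans 6.
They are enharmonically equivalent.

Yes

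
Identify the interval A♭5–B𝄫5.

minor second

The letter names run A→B, a span of 1 letter step, so the interval is some kind of second.
Ab to Bbb is 1 semitone. A major second is 2, so 1 makes it minor.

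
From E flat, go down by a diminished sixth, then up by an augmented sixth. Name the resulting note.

A diminished sixth down from Eb is G# (letter G, 7 semitones down).
An augmented sixth up from G# is E## (letter E, 10 semitones up).

E##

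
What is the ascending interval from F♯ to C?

The letter names run F→C, a span of 4 letter steps, so the interval is some kind of fifth.
F# to C is 6 semitones. A perfect fifth is 7, so 6 makes it diminished.

diminished fifth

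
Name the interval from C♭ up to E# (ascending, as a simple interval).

doubly augmented third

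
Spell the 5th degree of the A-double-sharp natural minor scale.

Degree 5 takes the letter 4 steps above A, which is E.
In natural minor, degree 5 sits 7 semitones above the tonic. A## + 7 semitones is pitch class 6, spelled on E as E##.

E##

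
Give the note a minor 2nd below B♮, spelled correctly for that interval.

A#

A second below B lands on the letter A.
A minor second spans 1 semitone, so B moves to pitch class 10. On the letter A that is A#.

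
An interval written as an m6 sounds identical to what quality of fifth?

augmented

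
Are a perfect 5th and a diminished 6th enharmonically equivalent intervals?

A perfect fifth spans 7 semitones; a diminished sixth spans 7.
They are enharmonically equivalent.

Yes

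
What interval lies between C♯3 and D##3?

augmented second

The letter names run C→D, a span of 1 letter step, so the interval is some kind of second.
C# to D## is 3 semitones. A major second is 2, so 3 makes it augmented.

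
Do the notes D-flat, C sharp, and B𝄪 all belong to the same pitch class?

Db is pitch class 1; C# is pitch class 1; B## is pitch class 1.
All spellings map to pitch class 1, so they are enharmonically equivalent.

Yes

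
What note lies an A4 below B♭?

Fb

A fourth below B lands on the letter F.
An augmented fourth spans 6 semitones, so Bb moves to pitch class 4. On the letter F that is Fb.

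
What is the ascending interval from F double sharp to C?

doubly diminished fifth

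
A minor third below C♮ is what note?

C down a major third is Ab, so the target letter is A.
From C, a minor third is 3 semitones down: A.

A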